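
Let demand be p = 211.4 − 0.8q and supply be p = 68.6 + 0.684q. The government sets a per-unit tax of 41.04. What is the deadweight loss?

Competitive equilibrium: 211.4 − 0.8q = 68.6 + 0.684q → q* = 96.2264, p* = 134.4189.
With the tax, the buyer price exceeds the seller price by 41.04: (211.4 − 0.8q) − (68.6 + 0.684q) = 41.04 → q' = 68.5714.
Δq = 96.2264 − 68.5714 = 27.655; the wedge equals the tax, 41.04.
Welfare loss = ½ × 27.655 × 41.04 = 567.48.

567.48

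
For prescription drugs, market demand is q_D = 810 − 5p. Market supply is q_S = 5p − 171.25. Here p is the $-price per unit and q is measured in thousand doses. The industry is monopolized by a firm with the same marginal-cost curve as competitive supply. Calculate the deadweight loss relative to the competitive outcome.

$2266.68 thousand

In inverse form: demand p = 162 − 0.2q, supply p = 34.25 + 0.2q.
Competitive equilibrium: 162 − 0.2q = 34.25 + 0.2q → q* = 319.375, p* = 98.125.
Marginal revenue: MR = 162 − 0.4q. Set MR = MC: 162 − 0.4q = 34.25 + 0.2q → q_m = 212.9167.
Price p_m = 162 − 0.2·212.9167 = 119.4167; MC(q_m) = 34.25 + 0.2·212.9167 = 76.8333.
Competitive q* = 319.375, so Δq = 106.4583; wedge = 119.4167 − 76.8333 = 42.5834.
DWL = ½ × 106.4583 × 42.5834 = $2266.68 thousand.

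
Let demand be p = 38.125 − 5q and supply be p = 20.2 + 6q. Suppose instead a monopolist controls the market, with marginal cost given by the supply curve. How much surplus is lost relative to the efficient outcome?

Competitive equilibrium: 38.125 − 5q = 20.2 + 6q → q* = 1.6295, p* = 29.9773.
Marginal revenue: MR = 38.125 − 10q. Set MR = MC: 38.125 − 10q = 20.2 + 6q → q_m = 1.1203.
Price p_m = 38.125 − 5·1.1203 = 32.5235; MC(q_m) = 20.2 + 6·1.1203 = 26.9218.
Competitive q* = 1.6295, so Δq = 0.5092; wedge = 32.5235 − 26.9218 = 5.6017.
DWL = ½ × 0.5092 × 5.6017 = 1.43.

1.43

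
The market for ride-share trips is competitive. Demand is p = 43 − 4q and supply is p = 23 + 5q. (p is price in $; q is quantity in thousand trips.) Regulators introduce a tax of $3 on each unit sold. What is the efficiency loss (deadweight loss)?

$0.50 thousand

Competitive equilibrium: 43 − 4q = 23 + 5q → q* = 2.2222, p* = 34.1111.
With the tax, the buyer price exceeds the seller price by 3: (43 − 4q) − (23 + 5q) = 3 → q' = 1.8889.
Δq = 2.2222 − 1.8889 = 0.3333; the wedge equals the tax, 3.
Deadweight loss = ½ × 0.3333 × 3 = $0.50 thousand.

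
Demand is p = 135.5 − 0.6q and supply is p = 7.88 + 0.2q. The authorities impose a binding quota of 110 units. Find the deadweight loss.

Competitive equilibrium: 135.5 − 0.6q = 7.88 + 0.2q → q* = 159.525, p* = 39.785.
At q = 110: demand price = 135.5 − 0.6·110 = 69.5; supply price = 7.88 + 0.2·110 = 29.88.
Δq = 159.525 − 110 = 49.525; wedge = 69.5 − 29.88 = 39.62.
DWL = ½ × 49.525 × 39.62 = 981.09.

981.09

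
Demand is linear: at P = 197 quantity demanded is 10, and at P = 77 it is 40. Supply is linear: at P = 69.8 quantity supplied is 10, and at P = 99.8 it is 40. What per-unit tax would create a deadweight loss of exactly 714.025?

Demand slope = (77 − 197)/(40 − 10) = −4, so P = 237 − 4Q.
Supply slope = (99.8 − 69.8)/(40 − 10) = 1, so P = 59.8 + Q.
Competitive equilibrium: 237 − 4Q = 59.8 + Q → Q* = 35.44, P* = 95.24.
A tax t gives ΔQ = t/5 and wedge t, so DWL = t²/10.
t²/10 = 714.025 → t² = 7140.25 → t = 84.5.

84.5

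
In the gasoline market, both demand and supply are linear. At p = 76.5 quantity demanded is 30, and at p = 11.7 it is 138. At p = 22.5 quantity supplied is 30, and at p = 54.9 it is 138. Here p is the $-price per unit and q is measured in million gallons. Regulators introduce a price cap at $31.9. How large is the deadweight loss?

$369.80 million

Demand slope = (11.7 − 76.5)/(138 − 30) = −0.6, so p = 94.5 − 0.6q.
Supply slope = (54.9 − 22.5)/(138 − 30) = 0.3, so p = 13.5 + 0.3q.
Competitive equilibrium: 94.5 − 0.6q = 13.5 + 0.3q → q* = 90, p* = 40.5.
At the ceiling p = 31.9, quantity supplied = (31.9 − 13.5)/0.3 = 61.3333.
Willingness to pay at q' = 61.3333: 94.5 − 0.6·61.3333 = 57.7.
Δq = 90 − 61.3333 = 28.6667; wedge = 57.7 − 31.9 = 25.8.
Deadweight loss = ½ × 28.6667 × 25.8 = $369.80 million.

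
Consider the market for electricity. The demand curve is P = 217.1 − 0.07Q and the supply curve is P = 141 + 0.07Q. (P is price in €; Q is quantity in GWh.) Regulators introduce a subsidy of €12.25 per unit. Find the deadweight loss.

€535.94

Competitive equilibrium: 217.1 − 0.07Q = 141 + 0.07Q → Q* = 543.5714, P* = 179.05.
The subsidy lowers effective supply by 12.25: P = 128.75 + 0.07Q.
New quantity: 217.1 − 0.07Q = 128.75 + 0.07Q → Q' = 631.0714.
Overproduction ΔQ = 631.0714 − 543.5714 = 87.5; wedge = subsidy = 12.25.
DWL = ½ × 87.5 × 12.25 = €535.94.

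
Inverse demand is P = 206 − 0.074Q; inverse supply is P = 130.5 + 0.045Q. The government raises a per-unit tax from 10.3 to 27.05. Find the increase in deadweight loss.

Competitive equilibrium: 206 − 0.074Q = 130.5 + 0.045Q → Q* = 634.4538, P* = 159.0504.
For a per-unit tax t: ΔQ = t/0.119, so DWL = ½·t·(t/0.119) = t²/0.238.
At t = 10.3: DWL = 445.756. At t = 27.05: DWL = 3074.38.
Increase = 3074.38 − 445.756 = 2628.62.

2628.62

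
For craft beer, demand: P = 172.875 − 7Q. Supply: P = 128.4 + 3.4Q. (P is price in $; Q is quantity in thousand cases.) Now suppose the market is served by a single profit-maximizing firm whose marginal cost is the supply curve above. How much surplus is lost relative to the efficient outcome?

Competitive equilibrium: 172.875 − 7Q = 128.4 + 3.4Q → Q* = 4.2764, P* = 142.9399.
Marginal revenue: MR = 172.875 − 14Q. Set MR = MC: 172.875 − 14Q = 128.4 + 3.4Q → Q_m = 2.556.
Price P_m = 172.875 − 7·2.556 = 154.983; MC(Q_m) = 128.4 + 3.4·2.556 = 137.0904.
Competitive Q* = 4.2764, so ΔQ = 1.7204; wedge = 154.983 − 137.0904 = 17.8926.
DWL = ½ × 1.7204 × 17.8926 = $15.39 thousand.

$15.39 thousand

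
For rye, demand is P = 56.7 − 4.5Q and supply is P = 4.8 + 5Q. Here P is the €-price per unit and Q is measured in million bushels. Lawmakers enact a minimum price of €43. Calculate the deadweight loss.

Competitive equilibrium: 56.7 − 4.5Q = 4.8 + 5Q → Q* = 5.4632, P* = 32.1158.
At the floor P = 43, quantity demanded = (56.7 − 43)/4.5 = 3.0444.
Sellers' marginal cost at Q' = 3.0444: 4.8 + 5·3.0444 = 20.022.
ΔQ = 5.4632 − 3.0444 = 2.4188; wedge = 43 − 20.022 = 22.978.
Welfare loss = ½ × 2.4188 × 22.978 = €27.79 million.

€27.79 million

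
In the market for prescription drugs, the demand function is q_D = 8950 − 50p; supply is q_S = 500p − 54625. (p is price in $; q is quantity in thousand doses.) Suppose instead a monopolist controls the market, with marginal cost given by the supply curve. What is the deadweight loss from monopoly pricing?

$25072.47 thousand

In inverse form: demand p = 179 − 0.02q, supply p = 109.25 + 0.002q.
Competitive equilibrium: 179 − 0.02q = 109.25 + 0.002q → q* = 3170.45455, p* = 115.59091.
Marginal revenue: MR = 179 − 0.04q. Set MR = MC: 179 − 0.04q = 109.25 + 0.002q → q_m = 1660.71429.
Price p_m = 179 − 0.02·1660.71429 = 145.78571; MC(q_m) = 109.25 + 0.002·1660.71429 = 112.57143.
Competitive q* = 3170.45455, so Δq = 1509.74026; wedge = 145.78571 − 112.57143 = 33.21428.
The triangle = ½ × 1509.74026 × 33.21428 = $25072.47 thousand.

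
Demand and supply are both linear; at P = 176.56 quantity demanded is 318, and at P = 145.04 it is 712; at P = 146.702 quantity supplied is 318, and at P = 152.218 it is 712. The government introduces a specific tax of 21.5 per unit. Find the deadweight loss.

2458.78

Demand slope = (145.04 − 176.56)/(712 − 318) = −0.08, so P = 202 − 0.08Q.
Supply slope = (152.218 − 146.702)/(712 − 318) = 0.014, so P = 142.25 + 0.014Q.
Competitive equilibrium: 202 − 0.08Q = 142.25 + 0.014Q → Q* = 635.6383, P* = 151.1489.
With the tax, the buyer price exceeds the seller price by 21.5: (202 − 0.08Q) − (142.25 + 0.014Q) = 21.5 → Q' = 406.9149.
ΔQ = 635.6383 − 406.9149 = 228.7234; the wedge equals the tax, 21.5.
The triangle = ½ × 228.7234 × 21.5 = 2458.78.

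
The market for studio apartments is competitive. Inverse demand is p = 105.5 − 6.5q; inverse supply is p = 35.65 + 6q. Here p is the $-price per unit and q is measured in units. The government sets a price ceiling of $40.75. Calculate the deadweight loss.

Competitive equilibrium: 105.5 − 6.5q = 35.65 + 6q → q* = 5.588, p* = 69.178.
At the ceiling p = 40.75, quantity supplied = (40.75 − 35.65)/6 = 0.85.
Willingness to pay at q' = 0.85: 105.5 − 6.5·0.85 = 99.975.
Δq = 5.588 − 0.85 = 4.738; wedge = 99.975 − 40.75 = 59.225.
Deadweight loss = ½ × 4.738 × 59.225 = $140.30.

$140.30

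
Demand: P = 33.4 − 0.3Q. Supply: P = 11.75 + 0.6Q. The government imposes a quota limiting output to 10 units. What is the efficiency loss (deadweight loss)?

Competitive equilibrium: 33.4 − 0.3Q = 11.75 + 0.6Q → Q* = 24.0556, P* = 26.1833.
At Q = 10: demand price = 33.4 − 0.3·10 = 30.4; supply price = 11.75 + 0.6·10 = 17.75.
ΔQ = 24.0556 − 10 = 14.0556; wedge = 30.4 − 17.75 = 12.65.
The triangle = ½ × 14.0556 × 12.65 = 88.90.

88.90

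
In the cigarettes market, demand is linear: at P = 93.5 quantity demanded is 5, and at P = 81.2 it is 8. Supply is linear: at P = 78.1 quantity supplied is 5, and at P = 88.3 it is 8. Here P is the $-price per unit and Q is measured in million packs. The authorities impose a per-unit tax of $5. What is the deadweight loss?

$1.67 million

Demand slope = (81.2 − 93.5)/(8 − 5) = −4.1, so P = 114 − 4.1Q.
Supply slope = (88.3 − 78.1)/(8 − 5) = 3.4, so P = 61.1 + 3.4Q.
Competitive equilibrium: 114 − 4.1Q = 61.1 + 3.4Q → Q* = 7.0533, P* = 85.0813.
With the tax, the buyer price exceeds the seller price by 5: (114 − 4.1Q) − (61.1 + 3.4Q) = 5 → Q' = 6.3867.
ΔQ = 7.0533 − 6.3867 = 0.6666; the wedge equals the tax, 5.
The triangle = ½ × 0.6666 × 5 = $1.67 million.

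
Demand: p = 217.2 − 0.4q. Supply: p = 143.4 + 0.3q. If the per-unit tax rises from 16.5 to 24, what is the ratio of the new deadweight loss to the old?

2.116

Competitive equilibrium: 217.2 − 0.4q = 143.4 + 0.3q → q* = 105.4286, p* = 175.0286.
For a per-unit tax t: Δq = t/0.7, so DWL = ½·t·(t/0.7) = t²/1.4.
At t = 16.5: DWL = 194.464. At t = 24: DWL = 411.429.
Ratio = (24/16.5)² = 2.116.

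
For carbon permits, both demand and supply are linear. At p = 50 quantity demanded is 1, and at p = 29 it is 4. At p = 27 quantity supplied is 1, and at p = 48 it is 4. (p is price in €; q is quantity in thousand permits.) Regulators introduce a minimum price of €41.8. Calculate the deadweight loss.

€1.56 thousand

Demand slope = (29 − 50)/(4 − 1) = −7, so p = 57 − 7q.
Supply slope = (48 − 27)/(4 − 1) = 7, so p = 20 + 7q.
Competitive equilibrium: 57 − 7q = 20 + 7q → q* = 2.6429, p* = 38.5.
At the floor p = 41.8, quantity demanded = (57 − 41.8)/7 = 2.1714.
Sellers' marginal cost at q' = 2.1714: 20 + 7·2.1714 = 35.1998.
Δq = 2.6429 − 2.1714 = 0.4715; wedge = 41.8 − 35.1998 = 6.6002.
DWL = ½ × 0.4715 × 6.6002 = €1.56 thousand.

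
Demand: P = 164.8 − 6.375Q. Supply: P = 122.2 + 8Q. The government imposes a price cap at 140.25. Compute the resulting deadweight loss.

3.59

Competitive equilibrium: 164.8 − 6.375Q = 122.2 + 8Q → Q* = 2.9635, P* = 145.9078.
At the ceiling P = 140.25, quantity supplied = (140.25 − 122.2)/8 = 2.2563.
Willingness to pay at Q' = 2.2563: 164.8 − 6.375·2.2563 = 150.4161.
ΔQ = 2.9635 − 2.2563 = 0.7072; wedge = 150.4161 − 140.25 = 10.1661.
The triangle = ½ × 0.7072 × 10.1661 = 3.59.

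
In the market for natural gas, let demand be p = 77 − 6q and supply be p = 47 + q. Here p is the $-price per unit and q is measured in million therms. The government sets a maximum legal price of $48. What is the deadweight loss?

$37.79 million

Competitive equilibrium: 77 − 6q = 47 + q → q* = 4.2857, p* = 51.2857.
At the ceiling p = 48, quantity supplied = (48 − 47)/1 = 1.
Willingness to pay at q' = 1: 77 − 6·1 = 71.
Δq = 4.2857 − 1 = 3.2857; wedge = 71 − 48 = 23.
DWL = ½ × 3.2857 × 23 = $37.79 million.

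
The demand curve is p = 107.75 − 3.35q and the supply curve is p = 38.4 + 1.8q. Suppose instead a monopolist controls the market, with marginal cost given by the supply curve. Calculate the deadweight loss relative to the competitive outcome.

72.53

Competitive equilibrium: 107.75 − 3.35q = 38.4 + 1.8q → q* = 13.466, p* = 62.6388.
Marginal revenue: MR = 107.75 − 6.7q. Set MR = MC: 107.75 − 6.7q = 38.4 + 1.8q → q_m = 8.1588.
Price p_m = 107.75 − 3.35·8.1588 = 80.418; MC(q_m) = 38.4 + 1.8·8.1588 = 53.0858.
Competitive q* = 13.466, so Δq = 5.3072; wedge = 80.418 − 53.0858 = 27.3322.
Deadweight loss = ½ × 5.3072 × 27.3322 = 72.53.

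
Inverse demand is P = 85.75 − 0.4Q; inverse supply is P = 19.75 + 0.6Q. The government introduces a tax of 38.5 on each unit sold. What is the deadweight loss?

741.125

Competitive equilibrium: 85.75 − 0.4Q = 19.75 + 0.6Q → Q* = 66, P* = 59.35.
With the tax, the buyer price exceeds the seller price by 38.5: (85.75 − 0.4Q) − (19.75 + 0.6Q) = 38.5 → Q' = 27.5.
ΔQ = 66 − 27.5 = 38.5; the wedge equals the tax, 38.5.
The triangle = ½ × 38.5 × 38.5 = 741.125.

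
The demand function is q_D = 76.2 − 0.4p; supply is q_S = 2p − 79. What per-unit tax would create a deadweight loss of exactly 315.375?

43.5

In inverse form: demand p = 190.5 − 2.5q, supply p = 39.5 + 0.5q.
Competitive equilibrium: 190.5 − 2.5q = 39.5 + 0.5q → q* = 50.3333, p* = 64.6667.
A tax t gives Δq = t/3 and wedge t, so DWL = t²/6.
t²/6 = 315.375 → t² = 1892.25 → t = 43.5.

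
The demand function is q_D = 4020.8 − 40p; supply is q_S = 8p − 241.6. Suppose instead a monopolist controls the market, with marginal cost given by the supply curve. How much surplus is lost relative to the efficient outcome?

336.39

In inverse form: demand p = 100.52 − 0.025q, supply p = 30.2 + 0.125q.
Competitive equilibrium: 100.52 − 0.025q = 30.2 + 0.125q → q* = 468.8, p* = 88.8.
Marginal revenue: MR = 100.52 − 0.05q. Set MR = MC: 100.52 − 0.05q = 30.2 + 0.125q → q_m = 401.8286.
Price p_m = 100.52 − 0.025·401.8286 = 90.4743; MC(q_m) = 30.2 + 0.125·401.8286 = 80.4286.
Competitive q* = 468.8, so Δq = 66.9714; wedge = 90.4743 − 80.4286 = 10.0457.
DWL = ½ × 66.9714 × 10.0457 = 336.39.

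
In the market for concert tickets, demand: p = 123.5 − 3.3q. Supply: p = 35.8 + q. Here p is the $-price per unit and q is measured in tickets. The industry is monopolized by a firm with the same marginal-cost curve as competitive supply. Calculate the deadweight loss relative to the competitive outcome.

Competitive equilibrium: 123.5 − 3.3q = 35.8 + q → q* = 20.3953, p* = 56.1953.
Marginal revenue: MR = 123.5 − 6.6q. Set MR = MC: 123.5 − 6.6q = 35.8 + q → q_m = 11.5395.
Price p_m = 123.5 − 3.3·11.5395 = 85.4197; MC(q_m) = 35.8 + 1·11.5395 = 47.3395.
Competitive q* = 20.3953, so Δq = 8.8558; wedge = 85.4197 − 47.3395 = 38.0802.
Welfare loss = ½ × 8.8558 × 38.0802 = $168.62.

$168.62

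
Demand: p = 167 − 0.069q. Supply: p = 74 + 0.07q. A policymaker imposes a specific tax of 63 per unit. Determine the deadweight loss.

14276.98

Competitive equilibrium: 167 − 0.069q = 74 + 0.07q → q* = 669.0647, p* = 120.8345.
With the tax, the buyer price exceeds the seller price by 63: (167 − 0.069q) − (74 + 0.07q) = 63 → q' = 215.8273.
Δq = 669.0647 − 215.8273 = 453.2374; the wedge equals the tax, 63.
Deadweight loss = ½ × 453.2374 × 63 = 14276.98.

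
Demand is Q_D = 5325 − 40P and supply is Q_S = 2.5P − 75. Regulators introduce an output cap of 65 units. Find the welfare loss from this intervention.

In inverse form: demand P = 133.125 − 0.025Q, supply P = 30 + 0.4Q.
Competitive equilibrium: 133.125 − 0.025Q = 30 + 0.4Q → Q* = 242.6471, P* = 127.0588.
At Q = 65: demand price = 133.125 − 0.025·65 = 131.5; supply price = 30 + 0.4·65 = 56.
ΔQ = 242.6471 − 65 = 177.6471; wedge = 131.5 − 56 = 75.5.
DWL = ½ × 177.6471 × 75.5 = 6706.18.

6706.18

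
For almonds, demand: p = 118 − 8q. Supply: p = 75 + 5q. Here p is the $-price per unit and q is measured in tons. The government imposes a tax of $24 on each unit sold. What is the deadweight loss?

$22.15

Competitive equilibrium: 118 − 8q = 75 + 5q → q* = 3.3077, p* = 91.5385.
With the tax, the buyer price exceeds the seller price by 24: (118 − 8q) − (75 + 5q) = 24 → q' = 1.4615.
Δq = 3.3077 − 1.4615 = 1.8462; the wedge equals the tax, 24.
The triangle = ½ × 1.8462 × 24 = $22.15.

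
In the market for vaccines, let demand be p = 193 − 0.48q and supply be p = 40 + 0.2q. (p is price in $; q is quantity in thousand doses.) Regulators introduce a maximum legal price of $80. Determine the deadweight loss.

Competitive equilibrium: 193 − 0.48q = 40 + 0.2q → q* = 225, p* = 85.
At the ceiling p = 80, quantity supplied = (80 − 40)/0.2 = 200.
Willingness to pay at q' = 200: 193 − 0.48·200 = 97.
Δq = 225 − 200 = 25; wedge = 97 − 80 = 17.
DWL = ½ × 25 × 17 = $212.50 thousand.

$212.50 thousand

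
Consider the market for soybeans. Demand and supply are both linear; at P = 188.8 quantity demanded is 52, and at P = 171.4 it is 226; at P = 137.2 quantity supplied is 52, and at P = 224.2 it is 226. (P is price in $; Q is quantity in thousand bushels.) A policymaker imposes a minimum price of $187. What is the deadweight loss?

Demand slope = (171.4 − 188.8)/(226 − 52) = −0.1, so P = 194 − 0.1Q.
Supply slope = (224.2 − 137.2)/(226 − 52) = 0.5, so P = 111.2 + 0.5Q.
Competitive equilibrium: 194 − 0.1Q = 111.2 + 0.5Q → Q* = 138, P* = 180.2.
At the floor P = 187, quantity demanded = (194 − 187)/0.1 = 70.
Sellers' marginal cost at Q' = 70: 111.2 + 0.5·70 = 146.2.
ΔQ = 138 − 70 = 68; wedge = 187 − 146.2 = 40.8.
Welfare loss = ½ × 68 × 40.8 = $1387.20 thousand.

$1387.20 thousand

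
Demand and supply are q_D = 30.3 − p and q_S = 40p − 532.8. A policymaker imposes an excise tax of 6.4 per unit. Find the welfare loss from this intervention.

In inverse form: demand p = 30.3 − q, supply p = 13.32 + 0.025q.
Competitive equilibrium: 30.3 − q = 13.32 + 0.025q → q* = 16.5659, p* = 13.7341.
With the tax, the buyer price exceeds the seller price by 6.4: (30.3 − q) − (13.32 + 0.025q) = 6.4 → q' = 10.322.
Δq = 16.5659 − 10.322 = 6.2439; the wedge equals the tax, 6.4.
DWL = ½ × 6.2439 × 6.4 = 19.98.

19.98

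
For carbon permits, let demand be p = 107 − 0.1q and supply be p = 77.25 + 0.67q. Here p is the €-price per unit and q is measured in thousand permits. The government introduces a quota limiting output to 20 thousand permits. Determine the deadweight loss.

Competitive equilibrium: 107 − 0.1q = 77.25 + 0.67q → q* = 38.6364, p* = 103.1364.
At q = 20: demand price = 107 − 0.1·20 = 105; supply price = 77.25 + 0.67·20 = 90.65.
Δq = 38.6364 − 20 = 18.6364; wedge = 105 − 90.65 = 14.35.
Deadweight loss = ½ × 18.6364 × 14.35 = €133.72 thousand.

€133.72 thousand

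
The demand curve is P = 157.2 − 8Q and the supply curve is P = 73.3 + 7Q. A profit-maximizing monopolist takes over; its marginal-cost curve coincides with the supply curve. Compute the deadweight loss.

28.39

Competitive equilibrium: 157.2 − 8Q = 73.3 + 7Q → Q* = 5.5933, P* = 112.4533.
Marginal revenue: MR = 157.2 − 16Q. Set MR = MC: 157.2 − 16Q = 73.3 + 7Q → Q_m = 3.6478.
Price P_m = 157.2 − 8·3.6478 = 128.0176; MC(Q_m) = 73.3 + 7·3.6478 = 98.8346.
Competitive Q* = 5.5933, so ΔQ = 1.9455; wedge = 128.0176 − 98.8346 = 29.183.
DWL = ½ × 1.9455 × 29.183 = 28.39.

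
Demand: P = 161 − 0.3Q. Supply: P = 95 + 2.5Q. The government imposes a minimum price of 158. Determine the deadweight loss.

257.86

Competitive equilibrium: 161 − 0.3Q = 95 + 2.5Q → Q* = 23.5714, P* = 153.9286.
At the floor P = 158, quantity demanded = (161 − 158)/0.3 = 10.
Sellers' marginal cost at Q' = 10: 95 + 2.5·10 = 120.
ΔQ = 23.5714 − 10 = 13.5714; wedge = 158 − 120 = 38.
Deadweight loss = ½ × 13.5714 × 38 = 257.86.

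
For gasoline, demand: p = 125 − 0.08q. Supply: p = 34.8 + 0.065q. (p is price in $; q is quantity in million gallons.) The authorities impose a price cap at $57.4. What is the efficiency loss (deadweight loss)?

$5457.98 million

Competitive equilibrium: 125 − 0.08q = 34.8 + 0.065q → q* = 622.069, p* = 75.2345.
At the ceiling p = 57.4, quantity supplied = (57.4 − 34.8)/0.065 = 347.6923.
Willingness to pay at q' = 347.6923: 125 − 0.08·347.6923 = 97.1846.
Δq = 622.069 − 347.6923 = 274.3767; wedge = 97.1846 − 57.4 = 39.7846.
DWL = ½ × 274.3767 × 39.7846 = $5457.98 million.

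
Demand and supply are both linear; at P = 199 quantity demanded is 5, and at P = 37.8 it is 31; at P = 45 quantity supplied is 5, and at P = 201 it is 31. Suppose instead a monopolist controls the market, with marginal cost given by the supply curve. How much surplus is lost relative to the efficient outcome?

215.10

Demand slope = (37.8 − 199)/(31 − 5) = −6.2, so P = 230 − 6.2Q.
Supply slope = (201 − 45)/(31 − 5) = 6, so P = 15 + 6Q.
Competitive equilibrium: 230 − 6.2Q = 15 + 6Q → Q* = 17.623, P* = 120.7377.
Marginal revenue: MR = 230 − 12.4Q. Set MR = MC: 230 − 12.4Q = 15 + 6Q → Q_m = 11.6848.
Price P_m = 230 − 6.2·11.6848 = 157.5542; MC(Q_m) = 15 + 6·11.6848 = 85.1088.
Competitive Q* = 17.623, so ΔQ = 5.9382; wedge = 157.5542 − 85.1088 = 72.4454.
Deadweight loss = ½ × 5.9382 × 72.4454 = 215.10.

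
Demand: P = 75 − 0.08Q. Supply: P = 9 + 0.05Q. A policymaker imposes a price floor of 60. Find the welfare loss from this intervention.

Competitive equilibrium: 75 − 0.08Q = 9 + 0.05Q → Q* = 507.6923, P* = 34.3846.
At the floor P = 60, quantity demanded = (75 − 60)/0.08 = 187.5.
Sellers' marginal cost at Q' = 187.5: 9 + 0.05·187.5 = 18.375.
ΔQ = 507.6923 − 187.5 = 320.1923; wedge = 60 − 18.375 = 41.625.
DWL = ½ × 320.1923 × 41.625 = 6664.

6664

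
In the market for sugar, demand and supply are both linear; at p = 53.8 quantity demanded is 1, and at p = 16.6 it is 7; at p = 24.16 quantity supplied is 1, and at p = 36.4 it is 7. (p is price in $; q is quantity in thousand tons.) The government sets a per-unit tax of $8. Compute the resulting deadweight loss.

Demand slope = (16.6 − 53.8)/(7 − 1) = −6.2, so p = 60 − 6.2q.
Supply slope = (36.4 − 24.16)/(7 − 1) = 2.04, so p = 22.12 + 2.04q.
Competitive equilibrium: 60 − 6.2q = 22.12 + 2.04q → q* = 4.5971, p* = 31.4981.
With the tax, the buyer price exceeds the seller price by 8: (60 − 6.2q) − (22.12 + 2.04q) = 8 → q' = 3.6262.
Δq = 4.5971 − 3.6262 = 0.9709; the wedge equals the tax, 8.
Deadweight loss = ½ × 0.9709 × 8 = $3.88 thousand.

$3.88 thousand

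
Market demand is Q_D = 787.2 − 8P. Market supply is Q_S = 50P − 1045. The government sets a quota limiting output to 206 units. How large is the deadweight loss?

7822.82

In inverse form: demand P = 98.4 − 0.125Q, supply P = 20.9 + 0.02Q.
Competitive equilibrium: 98.4 − 0.125Q = 20.9 + 0.02Q → Q* = 534.4828, P* = 31.5897.
At Q = 206: demand price = 98.4 − 0.125·206 = 72.65; supply price = 20.9 + 0.02·206 = 25.02.
ΔQ = 534.4828 − 206 = 328.4828; wedge = 72.65 − 25.02 = 47.63.
Welfare loss = ½ × 328.4828 × 47.63 = 7822.82.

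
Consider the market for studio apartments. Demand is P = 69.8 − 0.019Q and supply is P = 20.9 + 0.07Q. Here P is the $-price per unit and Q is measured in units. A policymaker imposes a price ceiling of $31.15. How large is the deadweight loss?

Competitive equilibrium: 69.8 − 0.019Q = 20.9 + 0.07Q → Q* = 549.4382, P* = 59.3607.
At the ceiling P = 31.15, quantity supplied = (31.15 − 20.9)/0.07 = 146.4286.
Willingness to pay at Q' = 146.4286: 69.8 − 0.019·146.4286 = 67.0179.
ΔQ = 549.4382 − 146.4286 = 403.0096; wedge = 67.0179 − 31.15 = 35.8679.
The triangle = ½ × 403.0096 × 35.8679 = $7227.55.

$7227.55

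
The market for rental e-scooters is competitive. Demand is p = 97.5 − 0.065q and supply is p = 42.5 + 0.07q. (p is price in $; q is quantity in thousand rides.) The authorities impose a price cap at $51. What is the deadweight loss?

$5520.41 thousand

Competitive equilibrium: 97.5 − 0.065q = 42.5 + 0.07q → q* = 407.4074, p* = 71.0185.
At the ceiling p = 51, quantity supplied = (51 − 42.5)/0.07 = 121.4286.
Willingness to pay at q' = 121.4286: 97.5 − 0.065·121.4286 = 89.6071.
Δq = 407.4074 − 121.4286 = 285.9788; wedge = 89.6071 − 51 = 38.6071.
Welfare loss = ½ × 285.9788 × 38.6071 = $5520.41 thousand.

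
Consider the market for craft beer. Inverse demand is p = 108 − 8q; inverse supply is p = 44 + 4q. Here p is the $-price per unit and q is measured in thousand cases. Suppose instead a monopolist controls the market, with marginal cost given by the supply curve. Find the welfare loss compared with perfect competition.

$27.31 thousand

Competitive equilibrium: 108 − 8q = 44 + 4q → q* = 5.3333, p* = 65.3333.
Marginal revenue: MR = 108 − 16q. Set MR = MC: 108 − 16q = 44 + 4q → q_m = 3.2.
Price p_m = 108 − 8·3.2 = 82.4; MC(q_m) = 44 + 4·3.2 = 56.8.
Competitive q* = 5.3333, so Δq = 2.1333; wedge = 82.4 − 56.8 = 25.6.
Welfare loss = ½ × 2.1333 × 25.6 = $27.31 thousand.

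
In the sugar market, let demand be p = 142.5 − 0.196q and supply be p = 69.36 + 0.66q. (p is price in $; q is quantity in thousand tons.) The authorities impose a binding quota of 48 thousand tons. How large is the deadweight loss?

Competitive equilibrium: 142.5 − 0.196q = 69.36 + 0.66q → q* = 85.4439, p* = 125.753.
At q = 48: demand price = 142.5 − 0.196·48 = 133.092; supply price = 69.36 + 0.66·48 = 101.04.
Δq = 85.4439 − 48 = 37.4439; wedge = 133.092 − 101.04 = 32.052.
DWL = ½ × 37.4439 × 32.052 = $600.08 thousand.

$600.08 thousand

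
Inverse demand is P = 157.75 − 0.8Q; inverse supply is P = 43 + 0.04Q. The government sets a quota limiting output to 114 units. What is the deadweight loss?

214.65

Competitive equilibrium: 157.75 − 0.8Q = 43 + 0.04Q → Q* = 136.6071, P* = 48.4643.
At Q = 114: demand price = 157.75 − 0.8·114 = 66.55; supply price = 43 + 0.04·114 = 47.56.
ΔQ = 136.6071 − 114 = 22.6071; wedge = 66.55 − 47.56 = 18.99.
The triangle = ½ × 22.6071 × 18.99 = 214.65.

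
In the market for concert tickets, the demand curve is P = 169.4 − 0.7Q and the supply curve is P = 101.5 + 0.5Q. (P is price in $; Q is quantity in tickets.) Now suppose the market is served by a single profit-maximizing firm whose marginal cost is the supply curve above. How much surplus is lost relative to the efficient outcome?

$260.75

Competitive equilibrium: 169.4 − 0.7Q = 101.5 + 0.5Q → Q* = 56.5833, P* = 129.7917.
Marginal revenue: MR = 169.4 − 1.4Q. Set MR = MC: 169.4 − 1.4Q = 101.5 + 0.5Q → Q_m = 35.7368.
Price P_m = 169.4 − 0.7·35.7368 = 144.3842; MC(Q_m) = 101.5 + 0.5·35.7368 = 119.3684.
Competitive Q* = 56.5833, so ΔQ = 20.8465; wedge = 144.3842 − 119.3684 = 25.0158.
Deadweight loss = ½ × 20.8465 × 25.0158 = $260.75.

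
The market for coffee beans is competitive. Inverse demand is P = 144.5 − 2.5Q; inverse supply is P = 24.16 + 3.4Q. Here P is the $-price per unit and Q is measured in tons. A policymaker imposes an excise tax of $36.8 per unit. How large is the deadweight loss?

Competitive equilibrium: 144.5 − 2.5Q = 24.16 + 3.4Q → Q* = 20.3966, P* = 93.5085.
With the tax, the buyer price exceeds the seller price by 36.8: (144.5 − 2.5Q) − (24.16 + 3.4Q) = 36.8 → Q' = 14.1593.
ΔQ = 20.3966 − 14.1593 = 6.2373; the wedge equals the tax, 36.8.
Deadweight loss = ½ × 6.2373 × 36.8 = $114.77.

$114.77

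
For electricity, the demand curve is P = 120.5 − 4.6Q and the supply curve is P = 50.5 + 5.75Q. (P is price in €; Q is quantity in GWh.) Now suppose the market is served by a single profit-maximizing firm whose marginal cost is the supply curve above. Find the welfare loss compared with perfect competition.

Competitive equilibrium: 120.5 − 4.6Q = 50.5 + 5.75Q → Q* = 6.7633, P* = 89.3889.
Marginal revenue: MR = 120.5 − 9.2Q. Set MR = MC: 120.5 − 9.2Q = 50.5 + 5.75Q → Q_m = 4.6823.
Price P_m = 120.5 − 4.6·4.6823 = 98.9614; MC(Q_m) = 50.5 + 5.75·4.6823 = 77.4232.
Competitive Q* = 6.7633, so ΔQ = 2.081; wedge = 98.9614 − 77.4232 = 21.5382.
DWL = ½ × 2.081 × 21.5382 = €22.41.

€22.41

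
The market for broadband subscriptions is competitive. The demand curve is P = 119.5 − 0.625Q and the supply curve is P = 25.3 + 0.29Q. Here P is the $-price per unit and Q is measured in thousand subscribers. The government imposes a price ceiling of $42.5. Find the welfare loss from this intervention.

$871.30 thousand

Competitive equilibrium: 119.5 − 0.625Q = 25.3 + 0.29Q → Q* = 102.95082, P* = 55.15574.
At the ceiling P = 42.5, quantity supplied = (42.5 − 25.3)/0.29 = 59.31034.
Willingness to pay at Q' = 59.31034: 119.5 − 0.625·59.31034 = 82.43104.
ΔQ = 102.95082 − 59.31034 = 43.64048; wedge = 82.43104 − 42.5 = 39.93104.
Welfare loss = ½ × 43.64048 × 39.93104 = $871.30 thousand.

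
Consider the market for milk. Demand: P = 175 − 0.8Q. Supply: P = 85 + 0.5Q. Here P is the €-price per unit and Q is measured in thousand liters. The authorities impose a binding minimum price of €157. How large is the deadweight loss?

Competitive equilibrium: 175 − 0.8Q = 85 + 0.5Q → Q* = 69.2308, P* = 119.6154.
At the floor P = 157, quantity demanded = (175 − 157)/0.8 = 22.5.
Sellers' marginal cost at Q' = 22.5: 85 + 0.5·22.5 = 96.25.
ΔQ = 69.2308 − 22.5 = 46.7308; wedge = 157 − 96.25 = 60.75.
Deadweight loss = ½ × 46.7308 × 60.75 = €1419.45 thousand.

€1419.45 thousand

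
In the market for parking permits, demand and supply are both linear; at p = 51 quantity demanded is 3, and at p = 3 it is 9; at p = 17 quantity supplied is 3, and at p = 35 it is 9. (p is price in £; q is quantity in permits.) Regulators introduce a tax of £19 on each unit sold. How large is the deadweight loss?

Demand slope = (3 − 51)/(9 − 3) = −8, so p = 75 − 8q.
Supply slope = (35 − 17)/(9 − 3) = 3, so p = 8 + 3q.
Competitive equilibrium: 75 − 8q = 8 + 3q → q* = 6.0909, p* = 26.2727.
With the tax, the buyer price exceeds the seller price by 19: (75 − 8q) − (8 + 3q) = 19 → q' = 4.3636.
Δq = 6.0909 − 4.3636 = 1.7273; the wedge equals the tax, 19.
The triangle = ½ × 1.7273 × 19 = £16.41.

£16.41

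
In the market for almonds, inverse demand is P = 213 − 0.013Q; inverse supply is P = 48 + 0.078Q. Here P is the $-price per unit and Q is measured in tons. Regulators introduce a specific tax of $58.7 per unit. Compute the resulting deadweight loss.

Competitive equilibrium: 213 − 0.013Q = 48 + 0.078Q → Q* = 1813.1868, P* = 189.4286.
With the tax, the buyer price exceeds the seller price by 58.7: (213 − 0.013Q) − (48 + 0.078Q) = 58.7 → Q' = 1168.1319.
ΔQ = 1813.1868 − 1168.1319 = 645.0549; the wedge equals the tax, 58.7.
Deadweight loss = ½ × 645.0549 × 58.7 = $18932.36.

$18932.36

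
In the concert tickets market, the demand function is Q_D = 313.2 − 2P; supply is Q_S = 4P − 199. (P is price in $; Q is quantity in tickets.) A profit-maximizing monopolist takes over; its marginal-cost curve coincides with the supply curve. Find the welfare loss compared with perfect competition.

$1217.81

In inverse form: demand P = 156.6 − 0.5Q, supply P = 49.75 + 0.25Q.
Competitive equilibrium: 156.6 − 0.5Q = 49.75 + 0.25Q → Q* = 142.4667, P* = 85.3667.
Marginal revenue: MR = 156.6 − Q. Set MR = MC: 156.6 − Q = 49.75 + 0.25Q → Q_m = 85.48.
Price P_m = 156.6 − 0.5·85.48 = 113.86; MC(Q_m) = 49.75 + 0.25·85.48 = 71.12.
Competitive Q* = 142.4667, so ΔQ = 56.9867; wedge = 113.86 − 71.12 = 42.74.
The triangle = ½ × 56.9867 × 42.74 = $1217.81.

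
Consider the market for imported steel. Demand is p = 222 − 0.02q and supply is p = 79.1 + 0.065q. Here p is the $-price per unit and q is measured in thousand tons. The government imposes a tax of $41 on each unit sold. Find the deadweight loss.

$9888.24 thousand

Competitive equilibrium: 222 − 0.02q = 79.1 + 0.065q → q* = 1681.1765, p* = 188.3765.
With the tax, the buyer price exceeds the seller price by 41: (222 − 0.02q) − (79.1 + 0.065q) = 41 → q' = 1198.8235.
Δq = 1681.1765 − 1198.8235 = 482.353; the wedge equals the tax, 41.
The triangle = ½ × 482.353 × 41 = $9888.24 thousand.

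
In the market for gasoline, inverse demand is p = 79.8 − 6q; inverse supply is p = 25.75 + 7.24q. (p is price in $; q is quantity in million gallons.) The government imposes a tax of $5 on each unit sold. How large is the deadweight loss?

$0.94 million

Competitive equilibrium: 79.8 − 6q = 25.75 + 7.24q → q* = 4.0823, p* = 55.306.
With the tax, the buyer price exceeds the seller price by 5: (79.8 − 6q) − (25.75 + 7.24q) = 5 → q' = 3.7047.
Δq = 4.0823 − 3.7047 = 0.3776; the wedge equals the tax, 5.
DWL = ½ × 0.3776 × 5 = $0.94 million.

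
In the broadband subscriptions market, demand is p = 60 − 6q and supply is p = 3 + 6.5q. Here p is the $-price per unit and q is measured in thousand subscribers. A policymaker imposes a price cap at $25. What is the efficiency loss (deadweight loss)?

$8.63 thousand

Competitive equilibrium: 60 − 6q = 3 + 6.5q → q* = 4.56, p* = 32.64.
At the ceiling p = 25, quantity supplied = (25 − 3)/6.5 = 3.3846.
Willingness to pay at q' = 3.3846: 60 − 6·3.3846 = 39.6924.
Δq = 4.56 − 3.3846 = 1.1754; wedge = 39.6924 − 25 = 14.6924.
DWL = ½ × 1.1754 × 14.6924 = $8.63 thousand.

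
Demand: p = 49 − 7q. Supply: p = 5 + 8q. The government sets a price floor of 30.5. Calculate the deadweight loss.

0.63

Competitive equilibrium: 49 − 7q = 5 + 8q → q* = 2.9333, p* = 28.4667.
At the floor p = 30.5, quantity demanded = (49 − 30.5)/7 = 2.6429.
Sellers' marginal cost at q' = 2.6429: 5 + 8·2.6429 = 26.1432.
Δq = 2.9333 − 2.6429 = 0.2904; wedge = 30.5 − 26.1432 = 4.3568.
Deadweight loss = ½ × 0.2904 × 4.3568 = 0.63.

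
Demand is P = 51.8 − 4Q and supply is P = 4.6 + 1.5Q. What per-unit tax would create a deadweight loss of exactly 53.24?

Competitive equilibrium: 51.8 − 4Q = 4.6 + 1.5Q → Q* = 8.5818, P* = 17.4727.
A tax t gives ΔQ = t/5.5 and wedge t, so DWL = t²/11.
t²/11 = 53.24 → t² = 585.64 → t = 24.2.

24.2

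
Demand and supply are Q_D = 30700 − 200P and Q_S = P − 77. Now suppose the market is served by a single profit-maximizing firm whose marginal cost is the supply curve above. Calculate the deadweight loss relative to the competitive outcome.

In inverse form: demand P = 153.5 − 0.005Q, supply P = 77 + Q.
Competitive equilibrium: 153.5 − 0.005Q = 77 + Q → Q* = 76.1194, P* = 153.1194.
Marginal revenue: MR = 153.5 − 0.01Q. Set MR = MC: 153.5 − 0.01Q = 77 + Q → Q_m = 75.7426.
Price P_m = 153.5 − 0.005·75.7426 = 153.1213; MC(Q_m) = 77 + 1·75.7426 = 152.7426.
Competitive Q* = 76.1194, so ΔQ = 0.3768; wedge = 153.1213 − 152.7426 = 0.3787.
Deadweight loss = ½ × 0.3768 × 0.3787 = 0.07.

0.07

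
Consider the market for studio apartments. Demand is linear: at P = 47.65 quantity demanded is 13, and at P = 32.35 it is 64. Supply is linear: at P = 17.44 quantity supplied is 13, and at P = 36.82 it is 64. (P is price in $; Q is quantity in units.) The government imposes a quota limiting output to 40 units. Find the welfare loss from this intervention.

Demand slope = (32.35 − 47.65)/(64 − 13) = −0.3, so P = 51.55 − 0.3Q.
Supply slope = (36.82 − 17.44)/(64 − 13) = 0.38, so P = 12.5 + 0.38Q.
Competitive equilibrium: 51.55 − 0.3Q = 12.5 + 0.38Q → Q* = 57.4265, P* = 34.3221.
At Q = 40: demand price = 51.55 − 0.3·40 = 39.55; supply price = 12.5 + 0.38·40 = 27.7.
ΔQ = 57.4265 − 40 = 17.4265; wedge = 39.55 − 27.7 = 11.85.
DWL = ½ × 17.4265 × 11.85 = $103.25.

$103.25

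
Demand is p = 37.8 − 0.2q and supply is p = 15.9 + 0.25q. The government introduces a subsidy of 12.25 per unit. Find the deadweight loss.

Competitive equilibrium: 37.8 − 0.2q = 15.9 + 0.25q → q* = 48.6667, p* = 28.0667.
The subsidy lowers effective supply by 12.25: p = 3.65 + 0.25q.
New quantity: 37.8 − 0.2q = 3.65 + 0.25q → q' = 75.8889.
Overproduction Δq = 75.8889 − 48.6667 = 27.2222; wedge = subsidy = 12.25.
DWL = ½ × 27.2222 × 12.25 = 166.74.

166.74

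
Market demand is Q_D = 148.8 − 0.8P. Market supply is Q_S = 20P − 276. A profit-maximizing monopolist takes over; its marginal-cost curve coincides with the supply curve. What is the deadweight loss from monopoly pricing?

In inverse form: demand P = 186 − 1.25Q, supply P = 13.8 + 0.05Q.
Competitive equilibrium: 186 − 1.25Q = 13.8 + 0.05Q → Q* = 132.4615, P* = 20.4231.
Marginal revenue: MR = 186 − 2.5Q. Set MR = MC: 186 − 2.5Q = 13.8 + 0.05Q → Q_m = 67.5294.
Price P_m = 186 − 1.25·67.5294 = 101.5883; MC(Q_m) = 13.8 + 0.05·67.5294 = 17.1765.
Competitive Q* = 132.4615, so ΔQ = 64.9321; wedge = 101.5883 − 17.1765 = 84.4118.
Deadweight loss = ½ × 64.9321 × 84.4118 = 2740.52.

2740.52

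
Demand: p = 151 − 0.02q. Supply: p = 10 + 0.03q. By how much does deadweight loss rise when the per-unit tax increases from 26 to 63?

Competitive equilibrium: 151 − 0.02q = 10 + 0.03q → q* = 2820, p* = 94.6.
For a per-unit tax t: Δq = t/0.05, so DWL = ½·t·(t/0.05) = t²/0.1.
At t = 26: DWL = 6760. At t = 63: DWL = 39690.
Increase = 39690 − 6760 = 32930.

32930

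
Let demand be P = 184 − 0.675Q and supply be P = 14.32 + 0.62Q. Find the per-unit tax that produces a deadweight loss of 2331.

Competitive equilibrium: 184 − 0.675Q = 14.32 + 0.62Q → Q* = 131.027, P* = 95.5568.
A tax t gives ΔQ = t/1.295 and wedge t, so DWL = t²/2.59.
t²/2.59 = 2331 → t² = 6037.29 → t = 77.7.

77.7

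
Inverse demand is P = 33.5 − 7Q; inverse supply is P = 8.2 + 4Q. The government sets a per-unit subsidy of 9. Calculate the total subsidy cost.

28.06

Competitive equilibrium: 33.5 − 7Q = 8.2 + 4Q → Q* = 2.3, P* = 17.4.
The subsidy lowers effective supply by 9: P = 4Q − 0.8.
New quantity: 33.5 − 7Q = 4Q − 0.8 → Q' = 3.1182.
Total subsidy cost = 9 × 3.1182 = 28.06.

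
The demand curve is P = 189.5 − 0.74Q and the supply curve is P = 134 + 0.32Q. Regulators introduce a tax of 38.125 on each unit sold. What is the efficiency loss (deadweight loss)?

Competitive equilibrium: 189.5 − 0.74Q = 134 + 0.32Q → Q* = 52.3585, P* = 150.7547.
With the tax, the buyer price exceeds the seller price by 38.125: (189.5 − 0.74Q) − (134 + 0.32Q) = 38.125 → Q' = 16.3915.
ΔQ = 52.3585 − 16.3915 = 35.967; the wedge equals the tax, 38.125.
The triangle = ½ × 35.967 × 38.125 = 685.62.

685.62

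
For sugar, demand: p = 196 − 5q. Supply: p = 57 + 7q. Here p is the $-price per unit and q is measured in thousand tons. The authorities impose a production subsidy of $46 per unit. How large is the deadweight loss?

$88.17 thousand

Competitive equilibrium: 196 − 5q = 57 + 7q → q* = 11.5833, p* = 138.0833.
The subsidy lowers effective supply by 46: p = 11 + 7q.
New quantity: 196 − 5q = 11 + 7q → q' = 15.4167.
Overproduction Δq = 15.4167 − 11.5833 = 3.8334; wedge = subsidy = 46.
Welfare loss = ½ × 3.8334 × 46 = $88.17 thousand.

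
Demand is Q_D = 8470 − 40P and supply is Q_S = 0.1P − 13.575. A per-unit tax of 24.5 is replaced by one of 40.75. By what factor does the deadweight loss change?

In inverse form: demand P = 211.75 − 0.025Q, supply P = 135.75 + 10Q.
Competitive equilibrium: 211.75 − 0.025Q = 135.75 + 10Q → Q* = 7.581, P* = 211.5605.
For a per-unit tax t: ΔQ = t/10.025, so DWL = ½·t·(t/10.025) = t²/20.05.
At t = 24.5: DWL = 29.938. At t = 40.75: DWL = 82.821.
Ratio = (40.75/24.5)² = 2.766.

2.766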